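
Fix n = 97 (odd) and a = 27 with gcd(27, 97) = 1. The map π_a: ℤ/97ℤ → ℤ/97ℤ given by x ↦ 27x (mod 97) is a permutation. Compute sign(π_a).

+1

Trace 33: π^k(33) = [33, 18, 1, 27, 50, 89, 75] for k=0..6.
Cycle type of π: 16×6 + 1; total 7 cycles.
With 7 cycles on 97 points, sign = (−1)^{97−7} = +1.
Zolotarev: (27|97) = +1, matching the cycle-count sign.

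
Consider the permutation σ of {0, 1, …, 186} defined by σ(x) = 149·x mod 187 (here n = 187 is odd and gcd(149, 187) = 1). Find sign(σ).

Trace 67: π^k(67) = [67, 72, 69, 183, 152, 21, 137] for k=0..6.
14 cycles of lengths [20, 20, 20, 20, 20, 20, 20, 20, 10, 4, 4, 4, 4, 1].
187 − 14 = 173 transpositions; sign(π) = (−1)^173 = -1.
The Jacobi symbol (149|187) = -1 (Zolotarev) agrees.

-1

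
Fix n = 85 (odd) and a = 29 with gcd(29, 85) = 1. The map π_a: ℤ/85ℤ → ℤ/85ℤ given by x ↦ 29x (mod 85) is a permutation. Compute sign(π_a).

Start at x=21: 21 → 14 → 66 → 44 → 1 → 29 → 76 → … (one orbit).
π_29 has 8 disjoint cycles with lengths [16, 16, 16, 16, 16, 2, 2, 1] on {0,…,84}.
8 cycles on 85: each ℓ→(−1)^(ℓ−1), product (−1)^77 = -1.

-1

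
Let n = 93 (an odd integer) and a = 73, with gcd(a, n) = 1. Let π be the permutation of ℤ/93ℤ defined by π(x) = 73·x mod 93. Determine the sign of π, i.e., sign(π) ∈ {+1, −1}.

Orbit of 85 under x↦73x: [85, 67, 55, 16, 52, 76, 61]… (length divides ord_93(73)).
π_73 has 6 disjoint cycles with lengths [30, 30, 30, 1, 1, 1] on {0,…,92}.
Σ(ℓ_i−1) = 93−6 = 87; sign = (−1)^87 = -1.
(73|93)_J = -1 (Zolotarev's lemma cross-check).

-1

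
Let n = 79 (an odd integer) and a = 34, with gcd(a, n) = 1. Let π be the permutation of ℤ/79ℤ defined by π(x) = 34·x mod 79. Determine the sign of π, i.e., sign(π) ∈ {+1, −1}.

-1

Start at x=21: 21 → 3 → 23 → 71 → 44 → 74 → 67 → … (one orbit).
Cycle lengths of π_34 on ℤ/79ℤ: [78, 1]; 2 cycles in total.
sign(π) = (−1)^{n − #cycles} = (−1)^{79−2} = (−1)^77 = -1.
The Jacobi symbol (34|79) = -1 (Zolotarev) agrees.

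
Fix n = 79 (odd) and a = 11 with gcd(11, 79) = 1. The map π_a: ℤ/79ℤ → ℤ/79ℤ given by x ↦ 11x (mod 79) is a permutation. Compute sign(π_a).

Start at x=45: 45 → 21 → 73 → 13 → 64 → 72 → 2 → … (one orbit).
The orbit structure of x ↦ 11x mod 79: 3 orbits of sizes [39, 39, 1].
sign(π) = (−1)^{n − #cycles} = (−1)^{79−3} = (−1)^76 = +1.
Check: (11/79) = +1 by Zolotarev.

+1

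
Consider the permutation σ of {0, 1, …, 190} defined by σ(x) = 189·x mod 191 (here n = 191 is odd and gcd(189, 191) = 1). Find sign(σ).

Trace 7: π^k(7) = [7, 177, 28, 135, 112, 158, 66] for k=0..6.
The orbit structure of x ↦ 189x mod 191: 2 orbits of sizes [190, 1].
n − c = 191 − 2 = 189; sign = (−1)^189 = -1.

-1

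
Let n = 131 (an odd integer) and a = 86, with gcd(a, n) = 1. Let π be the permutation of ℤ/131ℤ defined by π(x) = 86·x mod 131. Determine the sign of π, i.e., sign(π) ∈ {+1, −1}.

-1

Orbit of 63 under x↦86x: [63, 47, 112, 69, 39, 79, 113]… (length divides ord_131(86)).
Cycle type of π: 26×5 + 1; total 6 cycles.
sign(π) = (−1)^{n − #cycles} = (−1)^{131−6} = (−1)^125 = -1.
The Jacobi symbol (86|131) = -1 (Zolotarev) agrees.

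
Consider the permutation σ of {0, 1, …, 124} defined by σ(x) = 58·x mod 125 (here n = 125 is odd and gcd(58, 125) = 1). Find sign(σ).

-1

Orbit of 119 under x↦58x: [119, 27, 66, 78, 24, 17, 111]… (length divides ord_125(58)).
Cycle type of π: 100 + 20 + 4 + 1; total 4 cycles.
n − c = 125 − 4 = 121; sign = (−1)^121 = -1.
The Jacobi symbol (58|125) = -1 (Zolotarev) agrees.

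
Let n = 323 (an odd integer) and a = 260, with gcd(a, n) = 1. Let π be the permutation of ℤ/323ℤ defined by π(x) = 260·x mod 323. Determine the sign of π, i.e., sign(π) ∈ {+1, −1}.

Trace 263: π^k(263) = [263, 227, 234, 116, 121, 129, 271] for k=0..6.
Cycle lengths of π_260 on ℤ/323ℤ: [144, 144, 18, 16, 1]; 5 cycles in total.
323 − 5 = 318 transpositions; sign(π) = (−1)^318 = +1.
Via Zolotarev, sign(π_{260}) = (260|323) = +1.

+1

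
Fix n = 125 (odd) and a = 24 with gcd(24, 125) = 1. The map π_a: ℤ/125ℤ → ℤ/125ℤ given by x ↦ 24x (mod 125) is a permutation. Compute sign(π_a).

+1

Trace 101: π^k(101) = [101, 49, 51, 99, 1, 24, 76] for k=0..6.
Cycle lengths of π_24 on ℤ/125ℤ: [10, 10, 10, 10, 10, 10, 10, 10, 10, 10, 2, 2, 2, 2, 2, 2, 2, 2, 2, 2, 2, 2, 1]; 23 cycles in total.
With 23 cycles on 125 points, sign = (−1)^{125−23} = +1.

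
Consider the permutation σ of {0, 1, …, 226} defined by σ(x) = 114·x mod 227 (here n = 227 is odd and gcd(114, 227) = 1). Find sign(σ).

Start at x=126: 126 → 63 → 145 → 186 → 93 → 160 → 80 → … (one orbit).
π_114 has 2 disjoint cycles with lengths [226, 1] on {0,…,226}.
With 2 cycles on 227 points, sign = (−1)^{227−2} = -1.

-1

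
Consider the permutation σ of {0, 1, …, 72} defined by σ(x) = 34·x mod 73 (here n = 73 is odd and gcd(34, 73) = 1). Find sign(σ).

-1

Start at x=15: 15 → 72 → 39 → 12 → 43 → 2 → 68 → … (one orbit).
Decompose π into cycles: lengths [72, 1] (2 cycles, including the fixed point 0).
2 cycles on 73: each ℓ→(−1)^(ℓ−1), product (−1)^71 = -1.
Zolotarev: (34|73) = -1, matching the cycle-count sign.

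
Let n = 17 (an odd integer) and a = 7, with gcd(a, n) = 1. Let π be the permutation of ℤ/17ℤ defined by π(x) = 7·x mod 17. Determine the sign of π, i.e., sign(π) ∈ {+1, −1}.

Trace 16: π^k(16) = [16, 10, 2, 14, 13, 6, 8] for k=0..6.
Cycle lengths of π_7 on ℤ/17ℤ: [16, 1]; 2 cycles in total.
With 2 cycles on 17 points, sign = (−1)^{17−2} = -1.
Zolotarev: (7|17) = -1, matching the cycle-count sign.

-1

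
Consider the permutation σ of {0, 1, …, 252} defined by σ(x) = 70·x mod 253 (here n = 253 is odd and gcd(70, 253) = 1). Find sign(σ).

Orbit of 185 under x↦70x: [185, 47, 1, 70, 93]… (length divides ord_253(70)).
69 cycles of lengths [5, 5, 5, 5, 5, 5, 5, 5, 5, 5, 5, 5, 5, 5, 5, 5, 5, 5, 5, 5, 5, 5, 5, 5, 5, 5, 5, 5, 5, 5, 5, 5, 5, 5, 5, 5, 5, 5, 5, 5, 5, 5, 5, 5, 5, 5, 1, 1, 1, 1, 1, 1, 1, 1, 1, 1, 1, 1, 1, 1, 1, 1, 1, 1, 1, 1, 1, 1, 1].
sign(π) = (−1)^{n − #cycles} = (−1)^{253−69} = (−1)^184 = +1.
The Jacobi symbol (70|253) = +1 (Zolotarev) agrees.

+1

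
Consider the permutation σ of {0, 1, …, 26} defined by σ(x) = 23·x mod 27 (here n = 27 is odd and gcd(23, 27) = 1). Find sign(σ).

-1

Orbit of 17 under x↦23x: [17, 13, 2, 19, 5, 7, 26]… (length divides ord_27(23)).
Decompose π into cycles: lengths [18, 6, 2, 1] (4 cycles, including the fixed point 0).
With 4 cycles on 27 points, sign = (−1)^{27−4} = -1.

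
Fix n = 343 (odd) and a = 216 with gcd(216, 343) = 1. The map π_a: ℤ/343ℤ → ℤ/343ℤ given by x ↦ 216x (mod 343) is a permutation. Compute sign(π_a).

Orbit of 69 under x↦216x: [69, 155, 209, 211, 300, 316, 342]… (length divides ord_343(216)).
Cycle type of π: 98×3 + 14×3 + 2×3 + 1; total 10 cycles.
Σ(ℓ_i−1) = 343−10 = 333; sign = (−1)^333 = -1.

-1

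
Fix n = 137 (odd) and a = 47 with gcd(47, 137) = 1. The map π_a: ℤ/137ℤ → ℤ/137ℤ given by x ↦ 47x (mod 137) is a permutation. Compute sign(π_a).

-1

Start at x=61: 61 → 127 → 78 → 104 → 93 → 124 → 74 → … (one orbit).
π_47 has 2 disjoint cycles with lengths [136, 1] on {0,…,136}.
With 2 cycles on 137 points, sign = (−1)^{137−2} = -1.
(47|137)_J = -1 (Zolotarev's lemma cross-check).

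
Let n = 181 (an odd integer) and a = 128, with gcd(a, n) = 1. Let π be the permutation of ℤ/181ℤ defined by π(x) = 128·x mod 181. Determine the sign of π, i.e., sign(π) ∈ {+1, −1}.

Trace 155: π^k(155) = [155, 111, 90, 117, 134, 138, 107] for k=0..6.
π_128 has 2 disjoint cycles with lengths [180, 1] on {0,…,180}.
n − c = 181 − 2 = 179; sign = (−1)^179 = -1.
The Jacobi symbol (128|181) = -1 (Zolotarev) agrees.

-1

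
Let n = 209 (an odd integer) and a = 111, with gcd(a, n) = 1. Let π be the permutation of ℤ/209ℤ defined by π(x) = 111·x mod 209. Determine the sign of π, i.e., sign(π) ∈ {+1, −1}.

+1

Start at x=144: 144 → 100 → 23 → 45 → 188 → 177 → 1 → … (one orbit).
Decompose π into cycles: lengths [9, 9, 9, 9, 9, 9, 9, 9, 9, 9, 9, 9, 9, 9, 9, 9, 9, 9, 9, 9, 9, 9, 1, 1, 1, 1, 1, 1, 1, 1, 1, 1, 1] (33 cycles, including the fixed point 0).
With 33 cycles on 209 points, sign = (−1)^{209−33} = +1.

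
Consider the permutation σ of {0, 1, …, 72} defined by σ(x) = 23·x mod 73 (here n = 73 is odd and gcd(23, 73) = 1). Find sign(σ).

Trace 41: π^k(41) = [41, 67, 8, 38, 71, 27, 37] for k=0..6.
3 cycles of lengths [36, 36, 1].
n − c = 73 − 3 = 70; sign = (−1)^70 = +1.
Zolotarev: (23|73) = +1, matching the cycle-count sign.

+1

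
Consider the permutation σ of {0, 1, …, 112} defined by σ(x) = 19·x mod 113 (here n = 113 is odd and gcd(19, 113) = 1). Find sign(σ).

-1

Trace 103: π^k(103) = [103, 36, 6, 1, 19, 22, 79] for k=0..6.
The orbit structure of x ↦ 19x mod 113: 2 orbits of sizes [112, 1].
n − c = 113 − 2 = 111; sign = (−1)^111 = -1.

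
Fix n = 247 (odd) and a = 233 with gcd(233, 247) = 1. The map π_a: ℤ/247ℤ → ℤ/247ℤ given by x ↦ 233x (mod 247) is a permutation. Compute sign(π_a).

Trace 64: π^k(64) = [64, 92, 194, 1, 233, 196, 220] for k=0..6.
Decompose π into cycles: lengths [18, 18, 18, 18, 18, 18, 18, 18, 18, 18, 18, 18, 9, 9, 2, 2, 2, 2, 2, 2, 1] (21 cycles, including the fixed point 0).
Σ(ℓ_i−1) = 247−21 = 226; sign = (−1)^226 = +1.
Check: (233/247) = +1 by Zolotarev.

+1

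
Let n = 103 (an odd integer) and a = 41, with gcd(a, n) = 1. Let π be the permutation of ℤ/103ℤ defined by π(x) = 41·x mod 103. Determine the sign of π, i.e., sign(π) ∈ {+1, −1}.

+1

Trace 56: π^k(56) = [56, 30, 97, 63, 8, 19, 58] for k=0..6.
Cycle type of π: 51×2 + 1; total 3 cycles.
103 − 3 = 100 transpositions; sign(π) = (−1)^100 = +1.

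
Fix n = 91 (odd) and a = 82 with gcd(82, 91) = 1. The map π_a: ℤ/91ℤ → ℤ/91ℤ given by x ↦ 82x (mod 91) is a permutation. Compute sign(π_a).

-1

Start at x=1: 1 → 82 → 81 → 90 → 9 → 10 → 1 (one orbit).
16 cycles of lengths [6, 6, 6, 6, 6, 6, 6, 6, 6, 6, 6, 6, 6, 6, 6, 1].
sign(π) = (−1)^{n − #cycles} = (−1)^{91−16} = (−1)^75 = -1.
(82|91)_J = -1 (Zolotarev's lemma cross-check).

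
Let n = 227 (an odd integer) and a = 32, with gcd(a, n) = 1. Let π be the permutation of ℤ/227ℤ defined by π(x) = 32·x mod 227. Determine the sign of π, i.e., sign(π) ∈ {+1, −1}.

Trace 194: π^k(194) = [194, 79, 31, 84, 191, 210, 137] for k=0..6.
π_32 has 2 disjoint cycles with lengths [226, 1] on {0,…,226}.
227 − 2 = 225 transpositions; sign(π) = (−1)^225 = -1.

-1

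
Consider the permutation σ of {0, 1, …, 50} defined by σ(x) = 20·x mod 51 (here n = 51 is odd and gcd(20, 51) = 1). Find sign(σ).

+1

Trace 13: π^k(13) = [13, 5, 49, 11, 16, 14, 25] for k=0..6.
π_20 has 5 disjoint cycles with lengths [16, 16, 16, 2, 1] on {0,…,50}.
5 cycles on 51: each ℓ→(−1)^(ℓ−1), product (−1)^46 = +1.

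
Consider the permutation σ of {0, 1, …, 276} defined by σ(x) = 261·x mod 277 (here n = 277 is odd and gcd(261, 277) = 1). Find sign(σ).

Trace 155: π^k(155) = [155, 13, 69, 4, 213, 193, 236] for k=0..6.
The orbit structure of x ↦ 261x mod 277: 7 orbits of sizes [46, 46, 46, 46, 46, 46, 1].
Σ(ℓ_i−1) = 277−7 = 270; sign = (−1)^270 = +1.
Zolotarev: (261|277) = +1, matching the cycle-count sign.

+1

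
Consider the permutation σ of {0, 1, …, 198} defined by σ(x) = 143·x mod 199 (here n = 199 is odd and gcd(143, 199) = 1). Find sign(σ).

-1

Start at x=173: 173 → 63 → 54 → 160 → 194 → 81 → 41 → … (one orbit).
Cycle type of π: 198 + 1; total 2 cycles.
2 cycles on 199: each ℓ→(−1)^(ℓ−1), product (−1)^197 = -1.
Check: (143/199) = -1 by Zolotarev.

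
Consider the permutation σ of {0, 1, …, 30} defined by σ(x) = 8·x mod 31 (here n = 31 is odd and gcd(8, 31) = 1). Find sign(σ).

+1

Trace 1: π^k(1) = [1, 8, 2, 16, 4] for k=0..4.
Decompose π into cycles: lengths [5, 5, 5, 5, 5, 5, 1] (7 cycles, including the fixed point 0).
sign(π) = (−1)^{n − #cycles} = (−1)^{31−7} = (−1)^24 = +1.
Check: (8/31) = +1 by Zolotarev.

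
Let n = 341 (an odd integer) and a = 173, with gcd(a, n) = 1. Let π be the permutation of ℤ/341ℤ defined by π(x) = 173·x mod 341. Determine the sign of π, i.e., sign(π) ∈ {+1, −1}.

-1

Trace 262: π^k(262) = [262, 314, 103, 87, 47, 288, 38] for k=0..6.
π_173 has 14 disjoint cycles with lengths [30, 30, 30, 30, 30, 30, 30, 30, 30, 30, 15, 15, 10, 1] on {0,…,340}.
14 cycles on 341: each ℓ→(−1)^(ℓ−1), product (−1)^327 = -1.
The Jacobi symbol (173|341) = -1 (Zolotarev) agrees.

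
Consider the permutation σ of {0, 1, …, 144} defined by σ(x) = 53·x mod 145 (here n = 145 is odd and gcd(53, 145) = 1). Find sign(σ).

-1

Start at x=103: 103 → 94 → 52 → 1 → 53 → 54 → 107 → … (one orbit).
The orbit structure of x ↦ 53x mod 145: 10 orbits of sizes [28, 28, 28, 28, 7, 7, 7, 7, 4, 1].
Σ(ℓ_i−1) = 145−10 = 135; sign = (−1)^135 = -1.
(53|145)_J = -1 (Zolotarev's lemma cross-check).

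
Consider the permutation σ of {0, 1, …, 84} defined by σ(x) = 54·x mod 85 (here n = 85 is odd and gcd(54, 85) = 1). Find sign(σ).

-1

Orbit of 26 under x↦54x: [26, 44, 81, 39, 66, 79, 16]… (length divides ord_85(54)).
8 cycles of lengths [16, 16, 16, 16, 16, 2, 2, 1].
With 8 cycles on 85 points, sign = (−1)^{85−8} = -1.
Zolotarev: (54|85) = -1, matching the cycle-count sign.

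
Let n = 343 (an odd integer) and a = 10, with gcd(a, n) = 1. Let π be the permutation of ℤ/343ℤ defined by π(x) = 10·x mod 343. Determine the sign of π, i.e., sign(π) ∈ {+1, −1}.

-1

Start at x=213: 213 → 72 → 34 → 340 → 313 → 43 → 87 → … (one orbit).
π_10 has 4 disjoint cycles with lengths [294, 42, 6, 1] on {0,…,342}.
n − c = 343 − 4 = 339; sign = (−1)^339 = -1.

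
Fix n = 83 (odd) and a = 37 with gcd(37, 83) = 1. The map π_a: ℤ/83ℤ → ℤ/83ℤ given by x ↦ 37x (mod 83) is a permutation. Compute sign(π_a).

Orbit of 78 under x↦37x: [78, 64, 44, 51, 61, 16, 11]… (length divides ord_83(37)).
Cycle lengths of π_37 on ℤ/83ℤ: [41, 41, 1]; 3 cycles in total.
83 − 3 = 80 transpositions; sign(π) = (−1)^80 = +1.

+1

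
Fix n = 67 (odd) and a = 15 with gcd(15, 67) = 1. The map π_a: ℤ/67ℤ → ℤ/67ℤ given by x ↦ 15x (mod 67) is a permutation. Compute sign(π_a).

+1

Orbit of 9 under x↦15x: [9, 1, 15, 24, 25, 40, 64]… (length divides ord_67(15)).
Cycle type of π: 11×6 + 1; total 7 cycles.
67 − 7 = 60 transpositions; sign(π) = (−1)^60 = +1.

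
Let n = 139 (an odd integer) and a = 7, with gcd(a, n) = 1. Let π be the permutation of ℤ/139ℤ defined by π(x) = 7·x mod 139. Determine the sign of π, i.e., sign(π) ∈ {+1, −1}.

+1

Orbit of 117 under x↦7x: [117, 124, 34, 99, 137, 125, 41]… (length divides ord_139(7)).
The orbit structure of x ↦ 7x mod 139: 3 orbits of sizes [69, 69, 1].
139 − 3 = 136 transpositions; sign(π) = (−1)^136 = +1.
(7|139)_J = +1 (Zolotarev's lemma cross-check).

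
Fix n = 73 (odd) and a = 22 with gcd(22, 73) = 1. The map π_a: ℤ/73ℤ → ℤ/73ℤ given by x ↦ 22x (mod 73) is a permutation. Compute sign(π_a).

-1

Trace 51: π^k(51) = [51, 27, 10, 1, 22, 46, 63] for k=0..6.
π_22 has 10 disjoint cycles with lengths [8, 8, 8, 8, 8, 8, 8, 8, 8, 1] on {0,…,72}.
73 − 10 = 63 transpositions; sign(π) = (−1)^63 = -1.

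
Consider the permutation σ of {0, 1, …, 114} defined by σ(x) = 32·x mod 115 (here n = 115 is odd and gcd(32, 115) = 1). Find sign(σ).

-1

Start at x=6: 6 → 77 → 49 → 73 → 36 → 2 → 64 → … (one orbit).
Decompose π into cycles: lengths [44, 44, 11, 11, 4, 1] (6 cycles, including the fixed point 0).
6 cycles on 115: each ℓ→(−1)^(ℓ−1), product (−1)^109 = -1.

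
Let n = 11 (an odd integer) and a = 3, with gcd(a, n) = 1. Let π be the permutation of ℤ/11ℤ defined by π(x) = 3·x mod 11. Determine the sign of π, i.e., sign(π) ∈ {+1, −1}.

+1

Orbit of 4 under x↦3x: [4, 1, 3, 9, 5]… (length divides ord_11(3)).
Cycle type of π: 5×2 + 1; total 3 cycles.
3 cycles on 11: each ℓ→(−1)^(ℓ−1), product (−1)^8 = +1.
Zolotarev: (3|11) = +1, matching the cycle-count sign.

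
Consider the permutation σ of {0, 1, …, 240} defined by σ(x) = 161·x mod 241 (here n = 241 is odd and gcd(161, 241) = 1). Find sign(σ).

Start at x=106: 106 → 196 → 226 → 236 → 159 → 53 → 98 → … (one orbit).
π_161 has 3 disjoint cycles with lengths [120, 120, 1] on {0,…,240}.
sign(π) = (−1)^{n − #cycles} = (−1)^{241−3} = (−1)^238 = +1.
Check: (161/241) = +1 by Zolotarev.

+1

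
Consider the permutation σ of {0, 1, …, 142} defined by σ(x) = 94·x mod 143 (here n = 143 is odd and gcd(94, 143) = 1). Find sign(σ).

-1

Orbit of 42 under x↦94x: [42, 87, 27, 107, 48, 79, 133]… (length divides ord_143(94)).
10 cycles of lengths [30, 30, 30, 30, 10, 3, 3, 3, 3, 1].
Σ(ℓ_i−1) = 143−10 = 133; sign = (−1)^133 = -1.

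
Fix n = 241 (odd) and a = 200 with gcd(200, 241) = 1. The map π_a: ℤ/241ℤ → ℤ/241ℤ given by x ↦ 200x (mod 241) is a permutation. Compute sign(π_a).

Orbit of 214 under x↦200x: [214, 143, 162, 106, 233, 87, 48]… (length divides ord_241(200)).
π_200 has 7 disjoint cycles with lengths [40, 40, 40, 40, 40, 40, 1] on {0,…,240}.
n − c = 241 − 7 = 234; sign = (−1)^234 = +1.

+1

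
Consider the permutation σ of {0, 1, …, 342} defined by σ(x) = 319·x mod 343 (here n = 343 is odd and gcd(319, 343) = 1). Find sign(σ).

+1

Trace 232: π^k(232) = [232, 263, 205, 225, 88, 289, 267] for k=0..6.
The orbit structure of x ↦ 319x mod 343: 7 orbits of sizes [147, 147, 21, 21, 3, 3, 1].
With 7 cycles on 343 points, sign = (−1)^{343−7} = +1.
(319|343)_J = +1 (Zolotarev's lemma cross-check).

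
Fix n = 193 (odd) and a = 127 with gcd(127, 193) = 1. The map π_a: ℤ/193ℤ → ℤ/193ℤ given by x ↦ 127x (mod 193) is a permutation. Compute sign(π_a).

Start at x=4: 4 → 122 → 54 → 103 → 150 → 136 → 95 → … (one orbit).
Cycle type of π: 192 + 1; total 2 cycles.
193 − 2 = 191 transpositions; sign(π) = (−1)^191 = -1.
Zolotarev: (127|193) = -1, matching the cycle-count sign.

-1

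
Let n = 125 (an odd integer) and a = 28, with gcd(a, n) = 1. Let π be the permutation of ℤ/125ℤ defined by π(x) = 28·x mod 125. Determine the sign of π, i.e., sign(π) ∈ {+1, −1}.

Start at x=39: 39 → 92 → 76 → 3 → 84 → 102 → 106 → … (one orbit).
4 cycles of lengths [100, 20, 4, 1].
Σ(ℓ_i−1) = 125−4 = 121; sign = (−1)^121 = -1.

-1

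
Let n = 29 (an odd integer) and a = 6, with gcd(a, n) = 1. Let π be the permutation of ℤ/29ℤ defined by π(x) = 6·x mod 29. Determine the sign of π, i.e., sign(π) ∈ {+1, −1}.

Orbit of 20 under x↦6x: [20, 4, 24, 28, 23, 22, 16]… (length divides ord_29(6)).
Cycle lengths of π_6 on ℤ/29ℤ: [14, 14, 1]; 3 cycles in total.
Σ(ℓ_i−1) = 29−3 = 26; sign = (−1)^26 = +1.

+1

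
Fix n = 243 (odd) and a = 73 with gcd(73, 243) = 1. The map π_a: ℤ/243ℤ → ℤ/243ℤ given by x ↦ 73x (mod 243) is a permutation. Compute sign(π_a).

+1

Start at x=46: 46 → 199 → 190 → 19 → 172 → 163 → 235 → … (one orbit).
π_73 has 27 disjoint cycles with lengths [27, 27, 27, 27, 27, 27, 9, 9, 9, 9, 9, 9, 3, 3, 3, 3, 3, 3, 1, 1, 1, 1, 1, 1, 1, 1, 1] on {0,…,242}.
n − c = 243 − 27 = 216; sign = (−1)^216 = +1.
Via Zolotarev, sign(π_{73}) = (73|243) = +1.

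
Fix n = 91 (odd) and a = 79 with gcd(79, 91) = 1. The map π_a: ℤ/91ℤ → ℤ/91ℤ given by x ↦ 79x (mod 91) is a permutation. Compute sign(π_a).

+1

Start at x=79: 79 → 53 → 1 → 79 (one orbit).
Cycle lengths of π_79 on ℤ/91ℤ: [3, 3, 3, 3, 3, 3, 3, 3, 3, 3, 3, 3, 3, 3, 3, 3, 3, 3, 3, 3, 3, 3, 3, 3, 3, 3, 1, 1, 1, 1, 1, 1, 1, 1, 1, 1, 1, 1, 1]; 39 cycles in total.
91 − 39 = 52 transpositions; sign(π) = (−1)^52 = +1.
The Jacobi symbol (79|91) = +1 (Zolotarev) agrees.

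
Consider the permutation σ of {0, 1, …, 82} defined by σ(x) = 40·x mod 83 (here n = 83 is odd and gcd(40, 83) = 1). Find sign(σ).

Start at x=4: 4 → 77 → 9 → 28 → 41 → 63 → 30 → … (one orbit).
Cycle lengths of π_40 on ℤ/83ℤ: [41, 41, 1]; 3 cycles in total.
Σ(ℓ_i−1) = 83−3 = 80; sign = (−1)^80 = +1.
The Jacobi symbol (40|83) = +1 (Zolotarev) agrees.

+1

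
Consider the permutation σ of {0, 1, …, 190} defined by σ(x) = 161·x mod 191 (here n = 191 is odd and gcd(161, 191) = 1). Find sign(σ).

-1

Trace 136: π^k(136) = [136, 122, 160, 166, 177, 38, 6] for k=0..6.
The orbit structure of x ↦ 161x mod 191: 6 orbits of sizes [38, 38, 38, 38, 38, 1].
n − c = 191 − 6 = 185; sign = (−1)^185 = -1.
Zolotarev: (161|191) = -1, matching the cycle-count sign.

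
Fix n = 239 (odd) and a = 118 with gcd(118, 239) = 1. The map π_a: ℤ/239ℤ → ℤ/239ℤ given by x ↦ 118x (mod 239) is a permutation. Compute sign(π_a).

-1

Start at x=35: 35 → 67 → 19 → 91 → 222 → 145 → 141 → … (one orbit).
2 cycles of lengths [238, 1].
239 − 2 = 237 transpositions; sign(π) = (−1)^237 = -1.
Via Zolotarev, sign(π_{118}) = (118|239) = -1.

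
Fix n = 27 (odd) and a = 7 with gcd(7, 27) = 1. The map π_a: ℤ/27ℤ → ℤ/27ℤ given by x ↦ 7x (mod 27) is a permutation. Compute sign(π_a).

+1

Orbit of 1 under x↦7x: [1, 7, 22, 19, 25, 13, 10]… (length divides ord_27(7)).
Cycle type of π: 9×2 + 3×2 + 1×3; total 7 cycles.
Σ(ℓ_i−1) = 27−7 = 20; sign = (−1)^20 = +1.
The Jacobi symbol (7|27) = +1 (Zolotarev) agrees.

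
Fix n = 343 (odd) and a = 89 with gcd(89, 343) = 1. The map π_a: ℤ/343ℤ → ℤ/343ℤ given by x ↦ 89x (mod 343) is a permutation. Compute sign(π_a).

-1

Orbit of 169 under x↦89x: [169, 292, 263, 83, 184, 255, 57]… (length divides ord_343(89)).
Cycle type of π: 294 + 42 + 6 + 1; total 4 cycles.
sign(π) = (−1)^{n − #cycles} = (−1)^{343−4} = (−1)^339 = -1.
(89|343)_J = -1 (Zolotarev's lemma cross-check).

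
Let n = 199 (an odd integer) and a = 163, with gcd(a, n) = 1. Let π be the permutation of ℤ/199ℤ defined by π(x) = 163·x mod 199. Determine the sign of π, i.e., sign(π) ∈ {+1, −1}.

-1

Start at x=24: 24 → 131 → 60 → 29 → 150 → 172 → 176 → … (one orbit).
π_163 has 2 disjoint cycles with lengths [198, 1] on {0,…,198}.
With 2 cycles on 199 points, sign = (−1)^{199−2} = -1.
Zolotarev: (163|199) = -1, matching the cycle-count sign.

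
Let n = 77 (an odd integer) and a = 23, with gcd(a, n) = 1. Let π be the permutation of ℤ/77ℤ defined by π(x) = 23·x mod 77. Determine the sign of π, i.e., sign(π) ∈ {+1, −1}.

Trace 23: π^k(23) = [23, 67, 1] for k=0..2.
π_23 has 33 disjoint cycles with lengths [3, 3, 3, 3, 3, 3, 3, 3, 3, 3, 3, 3, 3, 3, 3, 3, 3, 3, 3, 3, 3, 3, 1, 1, 1, 1, 1, 1, 1, 1, 1, 1, 1] on {0,…,76}.
Σ(ℓ_i−1) = 77−33 = 44; sign = (−1)^44 = +1.
Zolotarev: (23|77) = +1, matching the cycle-count sign.

+1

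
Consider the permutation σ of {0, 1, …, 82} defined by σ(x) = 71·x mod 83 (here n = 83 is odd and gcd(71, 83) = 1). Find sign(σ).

Trace 72: π^k(72) = [72, 49, 76, 1, 71, 61, 15] for k=0..6.
π_71 has 2 disjoint cycles with lengths [82, 1] on {0,…,82}.
With 2 cycles on 83 points, sign = (−1)^{83−2} = -1.

-1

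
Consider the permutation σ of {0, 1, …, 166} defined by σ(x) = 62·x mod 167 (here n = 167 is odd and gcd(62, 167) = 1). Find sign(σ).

Orbit of 76 under x↦62x: [76, 36, 61, 108, 16, 157, 48]… (length divides ord_167(62)).
3 cycles of lengths [83, 83, 1].
n − c = 167 − 3 = 164; sign = (−1)^164 = +1.
Zolotarev: (62|167) = +1, matching the cycle-count sign.

+1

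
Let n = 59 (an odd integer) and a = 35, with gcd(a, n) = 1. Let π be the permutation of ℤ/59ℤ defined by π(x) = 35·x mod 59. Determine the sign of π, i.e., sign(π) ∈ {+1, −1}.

Start at x=28: 28 → 36 → 21 → 27 → 1 → 35 → 45 → … (one orbit).
3 cycles of lengths [29, 29, 1].
3 cycles on 59: each ℓ→(−1)^(ℓ−1), product (−1)^56 = +1.

+1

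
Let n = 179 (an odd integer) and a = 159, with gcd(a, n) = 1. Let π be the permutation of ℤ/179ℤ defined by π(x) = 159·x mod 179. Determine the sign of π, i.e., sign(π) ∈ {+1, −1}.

-1

Trace 10: π^k(10) = [10, 158, 62, 13, 98, 9, 178] for k=0..6.
Cycle lengths of π_159 on ℤ/179ℤ: [178, 1]; 2 cycles in total.
n − c = 179 − 2 = 177; sign = (−1)^177 = -1.
Check: (159/179) = -1 by Zolotarev.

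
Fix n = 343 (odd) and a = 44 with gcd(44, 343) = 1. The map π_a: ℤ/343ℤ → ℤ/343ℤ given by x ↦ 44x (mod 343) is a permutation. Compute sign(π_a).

Orbit of 284 under x↦44x: [284, 148, 338, 123, 267, 86, 11]… (length divides ord_343(44)).
7 cycles of lengths [147, 147, 21, 21, 3, 3, 1].
Σ(ℓ_i−1) = 343−7 = 336; sign = (−1)^336 = +1.
Zolotarev: (44|343) = +1, matching the cycle-count sign.

+1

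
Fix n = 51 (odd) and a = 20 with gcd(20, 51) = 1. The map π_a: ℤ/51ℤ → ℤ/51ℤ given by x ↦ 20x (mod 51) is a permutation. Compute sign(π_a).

+1

Start at x=11: 11 → 16 → 14 → 25 → 41 → 4 → 29 → … (one orbit).
Cycle lengths of π_20 on ℤ/51ℤ: [16, 16, 16, 2, 1]; 5 cycles in total.
sign(π) = (−1)^{n − #cycles} = (−1)^{51−5} = (−1)^46 = +1.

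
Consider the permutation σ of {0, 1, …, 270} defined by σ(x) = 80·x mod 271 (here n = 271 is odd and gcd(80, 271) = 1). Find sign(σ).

Trace 244: π^k(244) = [244, 8, 98, 252, 106, 79, 87] for k=0..6.
Cycle lengths of π_80 on ℤ/271ℤ: [45, 45, 45, 45, 45, 45, 1]; 7 cycles in total.
7 cycles on 271: each ℓ→(−1)^(ℓ−1), product (−1)^264 = +1.

+1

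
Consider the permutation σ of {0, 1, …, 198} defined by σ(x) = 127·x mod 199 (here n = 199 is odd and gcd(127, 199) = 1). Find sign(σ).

Trace 29: π^k(29) = [29, 101, 91, 15, 114, 150, 145] for k=0..6.
The orbit structure of x ↦ 127x mod 199: 2 orbits of sizes [198, 1].
sign(π) = (−1)^{n − #cycles} = (−1)^{199−2} = (−1)^197 = -1.
Check: (127/199) = -1 by Zolotarev.

-1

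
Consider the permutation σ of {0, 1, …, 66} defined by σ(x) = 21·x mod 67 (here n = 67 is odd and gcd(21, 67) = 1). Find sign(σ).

Start at x=23: 23 → 14 → 26 → 10 → 9 → 55 → 16 → … (one orbit).
The orbit structure of x ↦ 21x mod 67: 3 orbits of sizes [33, 33, 1].
3 cycles on 67: each ℓ→(−1)^(ℓ−1), product (−1)^64 = +1.
Zolotarev: (21|67) = +1, matching the cycle-count sign.

+1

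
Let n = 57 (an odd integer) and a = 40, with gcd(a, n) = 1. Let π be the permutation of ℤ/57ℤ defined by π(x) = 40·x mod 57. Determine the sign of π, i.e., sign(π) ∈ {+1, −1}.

Start at x=28: 28 → 37 → 55 → 34 → 49 → 22 → 25 → … (one orbit).
Cycle type of π: 18×3 + 1×3; total 6 cycles.
6 cycles on 57: each ℓ→(−1)^(ℓ−1), product (−1)^51 = -1.
(40|57)_J = -1 (Zolotarev's lemma cross-check).

-1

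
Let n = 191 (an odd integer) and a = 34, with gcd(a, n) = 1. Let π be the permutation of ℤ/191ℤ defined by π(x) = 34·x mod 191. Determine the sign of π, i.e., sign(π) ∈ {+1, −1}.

+1

Start at x=25: 25 → 86 → 59 → 96 → 17 → 5 → 170 → … (one orbit).
π_34 has 3 disjoint cycles with lengths [95, 95, 1] on {0,…,190}.
n − c = 191 − 3 = 188; sign = (−1)^188 = +1.
Zolotarev: (34|191) = +1, matching the cycle-count sign.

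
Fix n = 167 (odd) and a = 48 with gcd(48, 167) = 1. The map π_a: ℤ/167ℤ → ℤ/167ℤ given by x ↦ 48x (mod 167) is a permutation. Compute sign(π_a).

Start at x=157: 157 → 21 → 6 → 121 → 130 → 61 → 89 → … (one orbit).
Cycle type of π: 83×2 + 1; total 3 cycles.
167 − 3 = 164 transpositions; sign(π) = (−1)^164 = +1.
Check: (48/167) = +1 by Zolotarev.

+1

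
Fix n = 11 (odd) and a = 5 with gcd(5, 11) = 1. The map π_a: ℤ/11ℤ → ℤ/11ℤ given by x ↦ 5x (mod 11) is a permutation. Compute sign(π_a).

+1

Orbit of 3 under x↦5x: [3, 4, 9, 1, 5]… (length divides ord_11(5)).
The orbit structure of x ↦ 5x mod 11: 3 orbits of sizes [5, 5, 1].
3 cycles on 11: each ℓ→(−1)^(ℓ−1), product (−1)^8 = +1.
(5|11)_J = +1 (Zolotarev's lemma cross-check).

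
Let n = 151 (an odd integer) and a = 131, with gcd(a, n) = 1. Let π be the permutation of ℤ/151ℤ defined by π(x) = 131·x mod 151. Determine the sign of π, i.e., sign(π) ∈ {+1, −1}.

-1

Start at x=44: 44 → 26 → 84 → 132 → 78 → 101 → 94 → … (one orbit).
π_131 has 4 disjoint cycles with lengths [50, 50, 50, 1] on {0,…,150}.
With 4 cycles on 151 points, sign = (−1)^{151−4} = -1.
The Jacobi symbol (131|151) = -1 (Zolotarev) agrees.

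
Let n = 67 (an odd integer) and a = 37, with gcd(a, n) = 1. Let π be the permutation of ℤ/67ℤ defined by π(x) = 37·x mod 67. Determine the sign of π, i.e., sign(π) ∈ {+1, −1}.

+1

Orbit of 29 under x↦37x: [29, 1, 37]… (length divides ord_67(37)).
Decompose π into cycles: lengths [3, 3, 3, 3, 3, 3, 3, 3, 3, 3, 3, 3, 3, 3, 3, 3, 3, 3, 3, 3, 3, 3, 1] (23 cycles, including the fixed point 0).
n − c = 67 − 23 = 44; sign = (−1)^44 = +1.
(37|67)_J = +1 (Zolotarev's lemma cross-check).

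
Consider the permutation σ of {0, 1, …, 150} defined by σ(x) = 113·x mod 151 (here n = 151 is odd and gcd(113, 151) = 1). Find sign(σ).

-1

Start at x=64: 64 → 135 → 4 → 150 → 38 → 66 → 59 → … (one orbit).
Cycle type of π: 30×5 + 1; total 6 cycles.
Σ(ℓ_i−1) = 151−6 = 145; sign = (−1)^145 = -1.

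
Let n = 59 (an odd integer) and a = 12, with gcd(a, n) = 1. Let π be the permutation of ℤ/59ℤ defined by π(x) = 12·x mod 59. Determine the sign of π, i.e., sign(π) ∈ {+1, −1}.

Start at x=51: 51 → 22 → 28 → 41 → 20 → 4 → 48 → … (one orbit).
Cycle lengths of π_12 on ℤ/59ℤ: [29, 29, 1]; 3 cycles in total.
Σ(ℓ_i−1) = 59−3 = 56; sign = (−1)^56 = +1.

+1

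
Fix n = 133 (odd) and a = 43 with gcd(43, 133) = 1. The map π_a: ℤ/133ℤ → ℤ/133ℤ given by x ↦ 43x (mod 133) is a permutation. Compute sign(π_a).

+1

Trace 99: π^k(99) = [99, 1, 43, 120, 106, 36, 85] for k=0..6.
21 cycles of lengths [9, 9, 9, 9, 9, 9, 9, 9, 9, 9, 9, 9, 9, 9, 1, 1, 1, 1, 1, 1, 1].
sign(π) = (−1)^{n − #cycles} = (−1)^{133−21} = (−1)^112 = +1.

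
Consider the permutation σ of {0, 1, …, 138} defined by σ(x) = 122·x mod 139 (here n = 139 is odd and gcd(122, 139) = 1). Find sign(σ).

+1

Orbit of 116 under x↦122x: [116, 113, 25, 131, 136, 51, 106]… (length divides ord_139(122)).
The orbit structure of x ↦ 122x mod 139: 3 orbits of sizes [69, 69, 1].
n − c = 139 − 3 = 136; sign = (−1)^136 = +1.
Via Zolotarev, sign(π_{122}) = (122|139) = +1.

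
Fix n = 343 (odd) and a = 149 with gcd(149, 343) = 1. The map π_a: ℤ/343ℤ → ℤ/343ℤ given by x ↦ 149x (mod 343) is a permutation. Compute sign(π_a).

+1

Trace 93: π^k(93) = [93, 137, 176, 156, 263, 85, 317] for k=0..6.
7 cycles of lengths [147, 147, 21, 21, 3, 3, 1].
343 − 7 = 336 transpositions; sign(π) = (−1)^336 = +1.
Check: (149/343) = +1 by Zolotarev.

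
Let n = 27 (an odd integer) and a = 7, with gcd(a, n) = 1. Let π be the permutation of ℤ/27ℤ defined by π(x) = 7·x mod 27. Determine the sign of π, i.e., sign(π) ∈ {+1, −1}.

Trace 1: π^k(1) = [1, 7, 22, 19, 25, 13, 10] for k=0..6.
π_7 has 7 disjoint cycles with lengths [9, 9, 3, 3, 1, 1, 1] on {0,…,26}.
Σ(ℓ_i−1) = 27−7 = 20; sign = (−1)^20 = +1.

+1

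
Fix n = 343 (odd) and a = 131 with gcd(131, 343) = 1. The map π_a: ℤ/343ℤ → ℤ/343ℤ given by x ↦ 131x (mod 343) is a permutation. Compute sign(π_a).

-1

Start at x=320: 320 → 74 → 90 → 128 → 304 → 36 → 257 → … (one orbit).
Decompose π into cycles: lengths [294, 42, 6, 1] (4 cycles, including the fixed point 0).
n − c = 343 − 4 = 339; sign = (−1)^339 = -1.
The Jacobi symbol (131|343) = -1 (Zolotarev) agrees.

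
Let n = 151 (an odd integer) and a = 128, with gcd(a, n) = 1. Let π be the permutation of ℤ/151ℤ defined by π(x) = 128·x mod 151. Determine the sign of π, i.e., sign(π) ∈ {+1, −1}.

Orbit of 118 under x↦128x: [118, 4, 59, 2, 105, 1, 128]… (length divides ord_151(128)).
Cycle type of π: 15×10 + 1; total 11 cycles.
n − c = 151 − 11 = 140; sign = (−1)^140 = +1.
Zolotarev: (128|151) = +1, matching the cycle-count sign.

+1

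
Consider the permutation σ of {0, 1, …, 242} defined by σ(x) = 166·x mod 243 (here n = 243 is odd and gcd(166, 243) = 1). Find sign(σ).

+1

Trace 7: π^k(7) = [7, 190, 193, 205, 10, 202, 241] for k=0..6.
Cycle lengths of π_166 on ℤ/243ℤ: [81, 81, 27, 27, 9, 9, 3, 3, 1, 1, 1]; 11 cycles in total.
11 cycles on 243: each ℓ→(−1)^(ℓ−1), product (−1)^232 = +1.
Via Zolotarev, sign(π_{166}) = (166|243) = +1.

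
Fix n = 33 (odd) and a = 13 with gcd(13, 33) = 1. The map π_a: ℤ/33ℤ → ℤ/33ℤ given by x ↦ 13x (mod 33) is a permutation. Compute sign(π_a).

-1

Start at x=28: 28 → 1 → 13 → 4 → 19 → 16 → 10 → … (one orbit).
π_13 has 6 disjoint cycles with lengths [10, 10, 10, 1, 1, 1] on {0,…,32}.
6 cycles on 33: each ℓ→(−1)^(ℓ−1), product (−1)^27 = -1.
Zolotarev: (13|33) = -1, matching the cycle-count sign.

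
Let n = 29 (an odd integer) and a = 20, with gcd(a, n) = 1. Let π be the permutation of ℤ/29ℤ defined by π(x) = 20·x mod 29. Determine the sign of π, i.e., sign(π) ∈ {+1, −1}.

+1

Trace 25: π^k(25) = [25, 7, 24, 16, 1, 20, 23] for k=0..6.
Cycle type of π: 7×4 + 1; total 5 cycles.
n − c = 29 − 5 = 24; sign = (−1)^24 = +1.
(20|29)_J = +1 (Zolotarev's lemma cross-check).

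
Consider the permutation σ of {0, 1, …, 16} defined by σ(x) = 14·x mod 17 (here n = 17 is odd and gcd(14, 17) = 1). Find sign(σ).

-1

Orbit of 9 under x↦14x: [9, 7, 13, 12, 15, 6, 16]… (length divides ord_17(14)).
Decompose π into cycles: lengths [16, 1] (2 cycles, including the fixed point 0).
17 − 2 = 15 transpositions; sign(π) = (−1)^15 = -1.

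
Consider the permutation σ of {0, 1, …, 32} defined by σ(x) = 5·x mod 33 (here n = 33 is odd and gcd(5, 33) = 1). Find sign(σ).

Trace 23: π^k(23) = [23, 16, 14, 4, 20, 1, 5] for k=0..6.
The orbit structure of x ↦ 5x mod 33: 6 orbits of sizes [10, 10, 5, 5, 2, 1].
n − c = 33 − 6 = 27; sign = (−1)^27 = -1.
Via Zolotarev, sign(π_{5}) = (5|33) = -1.

-1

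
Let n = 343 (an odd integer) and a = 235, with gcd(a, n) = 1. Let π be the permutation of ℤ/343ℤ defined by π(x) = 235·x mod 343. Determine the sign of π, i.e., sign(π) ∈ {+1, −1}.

Start at x=53: 53 → 107 → 106 → 214 → 212 → 85 → 81 → … (one orbit).
Cycle type of π: 147×2 + 21×2 + 3×2 + 1; total 7 cycles.
sign(π) = (−1)^{n − #cycles} = (−1)^{343−7} = (−1)^336 = +1.

+1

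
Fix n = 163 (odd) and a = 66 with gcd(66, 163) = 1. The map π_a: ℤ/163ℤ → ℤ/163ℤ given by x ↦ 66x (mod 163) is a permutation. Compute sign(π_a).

-1

Orbit of 149 under x↦66x: [149, 54, 141, 15, 12, 140, 112]… (length divides ord_163(66)).
The orbit structure of x ↦ 66x mod 163: 2 orbits of sizes [162, 1].
Σ(ℓ_i−1) = 163−2 = 161; sign = (−1)^161 = -1.
The Jacobi symbol (66|163) = -1 (Zolotarev) agrees.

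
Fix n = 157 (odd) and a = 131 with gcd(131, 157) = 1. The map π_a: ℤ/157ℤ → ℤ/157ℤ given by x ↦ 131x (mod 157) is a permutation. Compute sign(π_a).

-1

Trace 72: π^k(72) = [72, 12, 2, 105, 96, 16, 55] for k=0..6.
2 cycles of lengths [156, 1].
n − c = 157 − 2 = 155; sign = (−1)^155 = -1.
Zolotarev: (131|157) = -1, matching the cycle-count sign.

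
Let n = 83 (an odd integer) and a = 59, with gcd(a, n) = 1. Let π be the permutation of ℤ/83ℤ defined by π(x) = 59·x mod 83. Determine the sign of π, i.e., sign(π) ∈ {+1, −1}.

+1

Start at x=17: 17 → 7 → 81 → 48 → 10 → 9 → 33 → … (one orbit).
Cycle type of π: 41×2 + 1; total 3 cycles.
Σ(ℓ_i−1) = 83−3 = 80; sign = (−1)^80 = +1.
The Jacobi symbol (59|83) = +1 (Zolotarev) agrees.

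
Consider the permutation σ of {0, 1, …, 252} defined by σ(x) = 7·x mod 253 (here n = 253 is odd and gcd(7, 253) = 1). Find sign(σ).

Trace 225: π^k(225) = [225, 57, 146, 10, 70, 237, 141] for k=0..6.
π_7 has 5 disjoint cycles with lengths [110, 110, 22, 10, 1] on {0,…,252}.
n − c = 253 − 5 = 248; sign = (−1)^248 = +1.

+1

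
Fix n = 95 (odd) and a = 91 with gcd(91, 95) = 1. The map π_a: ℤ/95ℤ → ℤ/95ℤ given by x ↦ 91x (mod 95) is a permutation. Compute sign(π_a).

-1

Start at x=86: 86 → 36 → 46 → 6 → 71 → 1 → 91 → … (one orbit).
Cycle type of π: 18×5 + 1×5; total 10 cycles.
n − c = 95 − 10 = 85; sign = (−1)^85 = -1.
Check: (91/95) = -1 by Zolotarev.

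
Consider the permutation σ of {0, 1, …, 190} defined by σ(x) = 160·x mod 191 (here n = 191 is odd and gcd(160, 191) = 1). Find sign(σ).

+1

Trace 25: π^k(25) = [25, 180, 150, 125, 136, 177, 52] for k=0..6.
Decompose π into cycles: lengths [19, 19, 19, 19, 19, 19, 19, 19, 19, 19, 1] (11 cycles, including the fixed point 0).
sign(π) = (−1)^{n − #cycles} = (−1)^{191−11} = (−1)^180 = +1.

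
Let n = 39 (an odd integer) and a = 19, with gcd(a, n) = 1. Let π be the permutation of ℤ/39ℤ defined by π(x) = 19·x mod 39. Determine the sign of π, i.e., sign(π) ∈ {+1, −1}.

Start at x=34: 34 → 22 → 28 → 25 → 7 → 16 → 31 → … (one orbit).
The orbit structure of x ↦ 19x mod 39: 6 orbits of sizes [12, 12, 12, 1, 1, 1].
Σ(ℓ_i−1) = 39−6 = 33; sign = (−1)^33 = -1.

-1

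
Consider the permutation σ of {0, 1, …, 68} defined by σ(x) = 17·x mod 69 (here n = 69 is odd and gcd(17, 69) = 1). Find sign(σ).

Start at x=49: 49 → 5 → 16 → 65 → 1 → 17 → 13 → … (one orbit).
Decompose π into cycles: lengths [22, 22, 22, 2, 1] (5 cycles, including the fixed point 0).
With 5 cycles on 69 points, sign = (−1)^{69−5} = +1.

+1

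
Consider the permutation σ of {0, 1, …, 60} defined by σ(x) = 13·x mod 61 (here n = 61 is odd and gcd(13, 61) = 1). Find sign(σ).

+1

Start at x=1: 1 → 13 → 47 → 1 (one orbit).
The orbit structure of x ↦ 13x mod 61: 21 orbits of sizes [3, 3, 3, 3, 3, 3, 3, 3, 3, 3, 3, 3, 3, 3, 3, 3, 3, 3, 3, 3, 1].
21 cycles on 61: each ℓ→(−1)^(ℓ−1), product (−1)^40 = +1.
Check: (13/61) = +1 by Zolotarev.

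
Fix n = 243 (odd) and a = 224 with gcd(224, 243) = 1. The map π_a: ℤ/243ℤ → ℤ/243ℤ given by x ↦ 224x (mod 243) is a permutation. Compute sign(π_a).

Trace 188: π^k(188) = [188, 73, 71, 109, 116, 226, 80] for k=0..6.
Decompose π into cycles: lengths [54, 54, 54, 18, 18, 18, 6, 6, 6, 2, 2, 2, 2, 1] (14 cycles, including the fixed point 0).
14 cycles on 243: each ℓ→(−1)^(ℓ−1), product (−1)^229 = -1.
Via Zolotarev, sign(π_{224}) = (224|243) = -1.

-1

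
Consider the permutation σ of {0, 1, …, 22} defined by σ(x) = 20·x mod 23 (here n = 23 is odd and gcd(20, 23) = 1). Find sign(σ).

-1

Orbit of 18 under x↦20x: [18, 15, 1, 20, 9, 19, 12]… (length divides ord_23(20)).
Cycle type of π: 22 + 1; total 2 cycles.
2 cycles on 23: each ℓ→(−1)^(ℓ−1), product (−1)^21 = -1.
Check: (20/23) = -1 by Zolotarev.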